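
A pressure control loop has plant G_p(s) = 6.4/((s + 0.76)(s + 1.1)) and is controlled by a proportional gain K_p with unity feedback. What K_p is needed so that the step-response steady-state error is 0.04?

K_p = 3.13

For a type-0 loop with proportional control, e_ss = 1/(1 + K_p·G_p(0)).
G_p(0) = 7.656. Require 1/(1 + K_p·7.656) = 0.04, so 1 + 7.656·K_p = 25.
K_p = (25 − 1)/7.656 = 3.13.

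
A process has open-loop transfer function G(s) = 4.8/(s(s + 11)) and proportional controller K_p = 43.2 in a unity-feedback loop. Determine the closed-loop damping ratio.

The closed-loop denominator is s(s+11) + 43.2·4.8 = s² + 11s + 207.4.
So ω_n² = 207.4 ⇒ ω_n = 14.4 rad/s, and ζ = 11/(2ω_n) = 0.382.

ζ = 0.382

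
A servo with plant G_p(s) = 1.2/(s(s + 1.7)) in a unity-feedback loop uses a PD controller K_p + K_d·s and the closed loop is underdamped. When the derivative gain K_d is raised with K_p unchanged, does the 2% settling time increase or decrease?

Characteristic equation s² + (1.7 + 1.2K_d)s + 1.2K_p = 0: raising K_d increases ζω_n = (1.7+1.2K_d)/2 while the loop stays underdamped, so T_s ≈ 4/(ζω_n) decreases.

decrease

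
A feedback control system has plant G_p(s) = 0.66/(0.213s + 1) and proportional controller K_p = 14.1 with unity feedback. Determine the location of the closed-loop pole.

Closed loop: T(s) = K_p·G_p/(1+K_p·G_p) = 9.306/(0.213s + 1 + 9.306), with pole at s = −(1 + 9.306)/0.213 = −48.38.

s = -48.38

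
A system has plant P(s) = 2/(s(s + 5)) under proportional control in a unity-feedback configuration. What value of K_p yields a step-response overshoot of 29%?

From %OS = 100·exp(−πζ/√(1−ζ²)) = 29%, ζ = −ln(0.29)/√(π²+ln²(0.29)) = 0.3666.
Characteristic equation s² + 5s + 2K_p = 0 gives ζ = 5/(2√(2K_p)).
Setting ζ = 0.3666: √(2K_p) = 5/(2·0.3666) = 6.82, so K_p = 46.51/2 = 23.3.

K_p = 23.3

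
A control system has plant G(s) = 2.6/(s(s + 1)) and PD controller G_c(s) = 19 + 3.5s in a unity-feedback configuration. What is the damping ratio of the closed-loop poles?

ζ = 0.719

Forward path: (19 + 3.5s)·2.6/(s(s+1)). The closed-loop characteristic equation is s² + (1 + 2.6·3.5)s + 2.6·19 = 0.
That is s² + 10.1s + 49.4 = 0, so ω_n = 7.029 rad/s and ζ = 10.1/(2·7.029) = 0.7185.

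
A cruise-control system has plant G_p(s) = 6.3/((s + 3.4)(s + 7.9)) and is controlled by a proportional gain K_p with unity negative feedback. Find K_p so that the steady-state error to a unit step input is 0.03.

For a type-0 loop with proportional control, e_ss = 1/(1 + K_p·G_p(0)).
G_p(0) = 0.2345. Require 1/(1 + K_p·0.2345) = 0.03, so 1 + 0.2345·K_p = 33.33.
K_p = (33.33 − 1)/0.2345 = 138.

K_p = 138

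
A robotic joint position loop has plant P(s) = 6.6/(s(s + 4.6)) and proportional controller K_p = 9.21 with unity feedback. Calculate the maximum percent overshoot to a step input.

37.9%

From 1 + K_pP(s) = 0: s² + 4.6s + 60.79 = 0 ⇒ ω_n = 7.797, ζ = 0.295.
%OS = 100·exp(−πζ/√(1−ζ²)) = 100·exp(−π·0.295/√0.913) = 37.9%.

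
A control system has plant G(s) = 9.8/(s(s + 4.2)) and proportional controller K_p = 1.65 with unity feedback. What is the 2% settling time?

Closed-loop characteristic equation: s² + 4.2s + 16.17 = 0, so ω_n = 4.021 rad/s and ζ = 4.2/(2·4.021) = 0.5222.
2% settling time T_s ≈ 4/(ζω_n) = 4/2.1 = 1.9 s.

T_s ≈ 1.9 s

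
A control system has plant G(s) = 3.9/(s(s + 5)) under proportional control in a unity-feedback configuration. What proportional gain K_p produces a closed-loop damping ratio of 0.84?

K_p = 2.27

Closed-loop characteristic equation: s² + 5s + K_p·3.9 = 0.
So ω_n = √(3.9K_p) and 2ζω_n = 5, giving ζ = 5/(2√(3.9K_p)).
Setting ζ = 0.84: √(3.9K_p) = 5/(2·0.84) = 2.976, so K_p = 8.858/3.9 = 2.27.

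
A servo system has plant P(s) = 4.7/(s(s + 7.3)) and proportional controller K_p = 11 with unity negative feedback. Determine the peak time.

T_p = 0.507 s

The closed-loop denominator s² + 7.3s + 51.7 gives ω_n = √51.7 = 7.19 and ζ = 7.3/(2ω_n) = 0.5076.
Damped frequency ω_d = ω_n√(1−ζ²) = 6.195 rad/s, so peak time T_p = π/ω_d = 0.507 s.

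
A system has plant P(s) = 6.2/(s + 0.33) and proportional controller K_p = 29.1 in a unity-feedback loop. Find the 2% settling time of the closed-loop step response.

Closed-loop transfer function: T(s) = K_p·P(s)/(1 + K_p·P(s)) = 180.4/(s + 0.33 + 180.4) = 180.4/(s + 180.8).
Time constant τ = 1/180.8 = 0.005533 s, so the 2% settling time is about 4τ = 0.0221 s.

T_s ≈ 0.0221 s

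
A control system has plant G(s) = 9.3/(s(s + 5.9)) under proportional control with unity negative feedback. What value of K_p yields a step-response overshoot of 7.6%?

From %OS = 100·exp(−πζ/√(1−ζ²)) = 7.6%, ζ = −ln(0.076)/√(π²+ln²(0.076)) = 0.6342.
Characteristic equation s² + 5.9s + 9.3K_p = 0 gives ζ = 5.9/(2√(9.3K_p)).
Setting ζ = 0.6342: √(9.3K_p) = 5.9/(2·0.6342) = 4.651, so K_p = 21.64/9.3 = 2.33.

K_p = 2.33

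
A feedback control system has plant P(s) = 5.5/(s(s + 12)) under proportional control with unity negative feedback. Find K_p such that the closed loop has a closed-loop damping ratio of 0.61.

K_p = 17.6

Closed-loop characteristic equation: s² + 12s + K_p·5.5 = 0.
So ω_n = √(5.5K_p) and 2ζω_n = 12, giving ζ = 12/(2√(5.5K_p)).
Setting ζ = 0.61: √(5.5K_p) = 12/(2·0.61) = 9.836, so K_p = 96.75/5.5 = 17.6.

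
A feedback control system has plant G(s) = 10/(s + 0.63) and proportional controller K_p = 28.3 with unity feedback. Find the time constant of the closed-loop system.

Closed-loop transfer function: T(s) = K_p·G(s)/(1 + K_p·G(s)) = 283/(s + 0.63 + 283) = 283/(s + 283.6).
Time constant τ = 1/283.6 = 0.00353 s.

τ = 0.00353 s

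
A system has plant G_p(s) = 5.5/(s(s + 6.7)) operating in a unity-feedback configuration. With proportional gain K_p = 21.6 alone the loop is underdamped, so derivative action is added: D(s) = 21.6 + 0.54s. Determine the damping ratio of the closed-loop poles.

ζ = 0.444

Forward path: (21.6 + 0.54s)·5.5/(s(s+6.7)). The closed-loop characteristic equation is s² + (6.7 + 5.5·0.54)s + 5.5·21.6 = 0.
That is s² + 9.67s + 118.8 = 0, so ω_n = 10.9 rad/s and ζ = 9.67/(2·10.9) = 0.4436.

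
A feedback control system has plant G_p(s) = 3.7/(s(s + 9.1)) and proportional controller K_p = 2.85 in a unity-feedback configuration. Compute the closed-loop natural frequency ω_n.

With unity feedback the closed-loop characteristic equation is s² + 9.1s + 2.85·3.7 = s² + 9.1s + 10.55 = 0.
So ω_n² = 10.55 ⇒ ω_n = 3.247 rad/s, and ζ = 9.1/(2ω_n) = 1.4.

ω_n = 3.25 rad/s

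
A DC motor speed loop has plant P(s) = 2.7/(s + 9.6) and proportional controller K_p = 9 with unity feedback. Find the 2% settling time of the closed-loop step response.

Closed-loop transfer function: T(s) = K_p·P(s)/(1 + K_p·P(s)) = 24.3/(s + 9.6 + 24.3) = 24.3/(s + 33.9).
Time constant τ = 1/33.9 = 0.0295 s, so the 2% settling time is about 4τ = 0.118 s.

T_s ≈ 0.118 s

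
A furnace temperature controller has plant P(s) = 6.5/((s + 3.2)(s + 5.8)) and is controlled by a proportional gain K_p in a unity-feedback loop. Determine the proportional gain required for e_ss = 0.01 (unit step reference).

K_p = 283

The loop is type 0, so e_ss(step) = 1/(1 + K_pos) with K_pos = K_p·P(0).
P(0) = 0.3502. Require 1/(1 + K_p·0.3502) = 0.01, so 1 + 0.3502·K_p = 100.
K_p = (100 − 1)/0.3502 = 283.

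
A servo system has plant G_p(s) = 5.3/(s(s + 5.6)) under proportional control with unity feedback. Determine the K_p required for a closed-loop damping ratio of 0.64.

Closed-loop characteristic equation: s² + 5.6s + K_p·5.3 = 0.
So ω_n = √(5.3K_p) and 2ζω_n = 5.6, giving ζ = 5.6/(2√(5.3K_p)).
Setting ζ = 0.64: √(5.3K_p) = 5.6/(2·0.64) = 4.375, so K_p = 19.14/5.3 = 3.61.

K_p = 3.61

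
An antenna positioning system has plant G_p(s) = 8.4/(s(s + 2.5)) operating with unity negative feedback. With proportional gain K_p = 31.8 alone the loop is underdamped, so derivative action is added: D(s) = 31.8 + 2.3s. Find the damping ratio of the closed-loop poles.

ζ = 0.668

Forward path: (31.8 + 2.3s)·8.4/(s(s+2.5)). The closed-loop characteristic equation is s² + (2.5 + 8.4·2.3)s + 8.4·31.8 = 0.
That is s² + 21.82s + 267.1 = 0, so ω_n = 16.34 rad/s and ζ = 21.82/(2·16.34) = 0.6675.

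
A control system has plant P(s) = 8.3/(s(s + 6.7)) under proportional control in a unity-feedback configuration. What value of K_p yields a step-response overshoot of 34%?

K_p = 12.8

From %OS = 100·exp(−πζ/√(1−ζ²)) = 34%, ζ = −ln(0.34)/√(π²+ln²(0.34)) = 0.3248.
Characteristic equation s² + 6.7s + 8.3K_p = 0 gives ζ = 6.7/(2√(8.3K_p)).
Setting ζ = 0.3248: √(8.3K_p) = 6.7/(2·0.3248) = 10.31, so K_p = 106.4/8.3 = 12.8.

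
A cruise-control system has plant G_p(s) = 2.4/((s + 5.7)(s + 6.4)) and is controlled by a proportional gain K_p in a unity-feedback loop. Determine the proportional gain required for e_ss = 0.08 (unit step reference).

The loop is type 0, so e_ss(step) = 1/(1 + K_pos) with K_pos = K_p·G_p(0).
G_p(0) = 0.06579. Require 1/(1 + K_p·0.06579) = 0.08, so 1 + 0.06579·K_p = 12.5.
K_p = (12.5 − 1)/0.06579 = 175.

K_p = 175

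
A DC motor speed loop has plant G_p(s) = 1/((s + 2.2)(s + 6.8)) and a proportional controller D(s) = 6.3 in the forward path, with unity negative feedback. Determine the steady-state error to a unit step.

0.704

The loop is type 0. Static position error constant K_pos = D(0)·G_p(0) = 6.3·0.06684 = 0.4211.
Steady-state error to a unit step: e_ss = 1/(1+K_pos) = 1/1.421 = 0.704.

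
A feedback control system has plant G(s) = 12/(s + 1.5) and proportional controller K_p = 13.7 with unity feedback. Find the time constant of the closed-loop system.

Closed-loop transfer function: T(s) = K_p·G(s)/(1 + K_p·G(s)) = 164.4/(s + 1.5 + 164.4) = 164.4/(s + 165.9).
Time constant τ = 1/165.9 = 0.00603 s.

τ = 0.00603 s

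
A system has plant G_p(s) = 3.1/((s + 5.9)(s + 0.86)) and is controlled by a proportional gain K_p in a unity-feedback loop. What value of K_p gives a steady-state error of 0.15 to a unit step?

K_p = 9.28

Steady-state error for a unit step on this type-0 loop is 1/(1 + K_p·G_p(0)).
G_p(0) = 0.611. Require 1/(1 + K_p·0.611) = 0.15, so 1 + 0.611·K_p = 6.667.
K_p = (6.667 − 1)/0.611 = 9.28.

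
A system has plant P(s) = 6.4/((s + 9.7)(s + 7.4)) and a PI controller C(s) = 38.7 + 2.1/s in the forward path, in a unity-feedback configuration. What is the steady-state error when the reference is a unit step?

The open loop C(s)P(s) has a pole at the origin (type 1), so the static position error constant is infinite and e_ss = 1/(1+∞) = 0.

0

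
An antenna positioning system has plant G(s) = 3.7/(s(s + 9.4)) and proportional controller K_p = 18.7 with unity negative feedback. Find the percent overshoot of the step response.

11.6%

From 1 + K_pG(s) = 0: s² + 9.4s + 69.19 = 0 ⇒ ω_n = 8.318, ζ = 0.565.
%OS = 100·exp(−πζ/√(1−ζ²)) = 100·exp(−π·0.565/√0.6807) = 11.6%.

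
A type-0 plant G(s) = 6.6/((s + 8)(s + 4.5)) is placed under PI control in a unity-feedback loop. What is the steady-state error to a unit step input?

The PI controller's integrator makes the forward path type 1, so e_ss to a step is zero.

0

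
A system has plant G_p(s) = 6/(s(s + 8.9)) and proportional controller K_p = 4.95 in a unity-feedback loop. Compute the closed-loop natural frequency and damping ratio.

1 + K_p·G_p(s) = 0 gives s² + 8.9s + 29.7 = 0.
So ω_n² = 29.7 ⇒ ω_n = 5.45 rad/s, and ζ = 8.9/(2ω_n) = 0.817.

ω_n = 5.45 rad/s, ζ = 0.817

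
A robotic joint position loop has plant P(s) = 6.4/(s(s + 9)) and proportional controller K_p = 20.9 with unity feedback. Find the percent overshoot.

Closed-loop characteristic equation: s² + 9s + 133.8 = 0, so ω_n = 11.57 rad/s and ζ = 9/(2·11.57) = 0.3891.
%OS = 100·exp(−πζ/√(1−ζ²)) = 100·exp(−π·0.3891/√0.8486) = 26.5%.

26.5%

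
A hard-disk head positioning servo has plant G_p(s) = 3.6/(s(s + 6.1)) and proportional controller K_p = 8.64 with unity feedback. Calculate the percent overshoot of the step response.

Closed-loop characteristic equation: s² + 6.1s + 31.1 = 0, so ω_n = 5.577 rad/s and ζ = 6.1/(2·5.577) = 0.5469.
%OS = 100·exp(−πζ/√(1−ζ²)) = 100·exp(−π·0.5469/√0.7009) = 12.8%.

12.8%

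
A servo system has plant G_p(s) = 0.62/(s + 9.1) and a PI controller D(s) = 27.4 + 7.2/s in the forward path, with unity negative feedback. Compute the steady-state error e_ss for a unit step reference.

The open loop D(s)G_p(s) has a pole at the origin (type 1), so the static position error constant is infinite and e_ss = 1/(1+∞) = 0.

0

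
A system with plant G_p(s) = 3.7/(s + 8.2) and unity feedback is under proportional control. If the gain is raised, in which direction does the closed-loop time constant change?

The closed-loop bandwidth 8.2+K_p·3.7 grows with K_p, so τ shrinks.

decrease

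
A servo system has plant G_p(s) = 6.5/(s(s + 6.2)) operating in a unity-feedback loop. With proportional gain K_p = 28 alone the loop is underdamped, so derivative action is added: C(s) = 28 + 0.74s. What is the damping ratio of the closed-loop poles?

Forward path: (28 + 0.74s)·6.5/(s(s+6.2)). The closed-loop characteristic equation is s² + (6.2 + 6.5·0.74)s + 6.5·28 = 0.
That is s² + 11.01s + 182 = 0, so ω_n = 13.49 rad/s and ζ = 11.01/(2·13.49) = 0.4081.

ζ = 0.408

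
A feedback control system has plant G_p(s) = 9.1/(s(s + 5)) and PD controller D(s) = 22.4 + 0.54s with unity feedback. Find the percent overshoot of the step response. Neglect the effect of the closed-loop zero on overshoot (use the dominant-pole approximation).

31.3%

Forward path: (22.4 + 0.54s)·9.1/(s(s+5)). The closed-loop characteristic equation is s² + (5 + 9.1·0.54)s + 9.1·22.4 = 0.
That is s² + 9.914s + 203.8 = 0, so ω_n = 14.28 rad/s and ζ = 9.914/(2·14.28) = 0.3472.
%OS = 100·exp(−πζ/√(1−ζ²)) = 31.3%.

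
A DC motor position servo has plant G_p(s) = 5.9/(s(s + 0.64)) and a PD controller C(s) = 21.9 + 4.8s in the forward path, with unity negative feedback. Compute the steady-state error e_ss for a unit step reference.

0

The open loop C(s)G_p(s) has a pole at the origin (type 1), so the static position error constant is infinite and e_ss = 1/(1+∞) = 0.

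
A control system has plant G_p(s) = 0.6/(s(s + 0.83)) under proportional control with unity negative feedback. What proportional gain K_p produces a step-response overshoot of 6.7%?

From %OS = 100·exp(−πζ/√(1−ζ²)) = 6.7%, ζ = −ln(0.067)/√(π²+ln²(0.067)) = 0.6522.
Characteristic equation s² + 0.83s + 0.6K_p = 0 gives ζ = 0.83/(2√(0.6K_p)).
Setting ζ = 0.6522: √(0.6K_p) = 0.83/(2·0.6522) = 0.6363, so K_p = 0.4049/0.6 = 0.675.

K_p = 0.675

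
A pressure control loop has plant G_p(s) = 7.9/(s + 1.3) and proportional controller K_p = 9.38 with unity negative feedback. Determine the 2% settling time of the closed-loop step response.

T_s ≈ 0.053 s

Closed-loop transfer function: T(s) = K_p·G_p(s)/(1 + K_p·G_p(s)) = 74.1/(s + 1.3 + 74.1) = 74.1/(s + 75.4).
Time constant τ = 1/75.4 = 0.01326 s, so the 2% settling time is about 4τ = 0.053 s.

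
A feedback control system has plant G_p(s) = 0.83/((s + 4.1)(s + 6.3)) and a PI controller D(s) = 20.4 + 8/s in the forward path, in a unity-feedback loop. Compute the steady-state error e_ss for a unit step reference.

The open loop D(s)G_p(s) has a pole at the origin (type 1), so the static position error constant is infinite and e_ss = 1/(1+∞) = 0.

0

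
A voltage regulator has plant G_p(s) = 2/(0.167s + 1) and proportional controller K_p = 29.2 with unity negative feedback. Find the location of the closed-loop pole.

s = -355.7

Closed loop: T(s) = K_p·G_p/(1+K_p·G_p) = 58.4/(0.167s + 1 + 58.4), with pole at s = −(1 + 58.4)/0.167 = −355.7.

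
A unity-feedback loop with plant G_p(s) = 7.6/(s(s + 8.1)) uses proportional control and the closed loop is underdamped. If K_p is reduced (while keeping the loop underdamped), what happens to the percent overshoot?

ζ = 8.1/(2√(7.6K_p)) rises as K_p falls; higher damping means less overshoot.

decrease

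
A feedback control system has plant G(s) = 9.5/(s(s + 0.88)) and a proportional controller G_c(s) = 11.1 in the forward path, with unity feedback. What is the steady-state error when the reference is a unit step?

0

The open loop G_c(s)G(s) has a pole at the origin (type 1), so the static position error constant is infinite and e_ss = 1/(1+∞) = 0.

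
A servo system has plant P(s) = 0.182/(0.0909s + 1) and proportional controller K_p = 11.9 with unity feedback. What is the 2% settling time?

T_s ≈ 0.115 s

Closed loop: T(s) = K_p·P/(1+K_p·P) = 2.166/(0.0909s + 1 + 2.166), with pole at s = −(1 + 2.166)/0.0909 = −34.83.
τ = 1/34.83 = 0.02871 s, so 2% settling time ≈ 4τ = 0.115 s.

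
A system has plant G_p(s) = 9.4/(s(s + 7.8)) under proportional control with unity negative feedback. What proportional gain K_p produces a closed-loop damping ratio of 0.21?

K_p = 36.7

Closed-loop characteristic equation: s² + 7.8s + K_p·9.4 = 0.
So ω_n = √(9.4K_p) and 2ζω_n = 7.8, giving ζ = 7.8/(2√(9.4K_p)).
Setting ζ = 0.21: √(9.4K_p) = 7.8/(2·0.21) = 18.57, so K_p = 344.9/9.4 = 36.7.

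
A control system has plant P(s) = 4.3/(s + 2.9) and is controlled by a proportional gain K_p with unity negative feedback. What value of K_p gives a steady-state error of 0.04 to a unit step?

K_p = 16.2

Steady-state error for a unit step on this type-0 loop is 1/(1 + K_p·P(0)).
P(0) = 1.483. Require 1/(1 + K_p·1.483) = 0.04, so 1 + 1.483·K_p = 25.
K_p = (25 − 1)/1.483 = 16.2.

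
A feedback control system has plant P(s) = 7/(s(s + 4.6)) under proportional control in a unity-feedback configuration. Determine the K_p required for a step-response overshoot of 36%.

From %OS = 100·exp(−πζ/√(1−ζ²)) = 36%, ζ = −ln(0.36)/√(π²+ln²(0.36)) = 0.3093.
Characteristic equation s² + 4.6s + 7K_p = 0 gives ζ = 4.6/(2√(7K_p)).
Setting ζ = 0.3093: √(7K_p) = 4.6/(2·0.3093) = 7.437, so K_p = 55.31/7 = 7.9.

K_p = 7.9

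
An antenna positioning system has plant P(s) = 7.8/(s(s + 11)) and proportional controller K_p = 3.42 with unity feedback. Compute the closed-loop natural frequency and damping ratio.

The closed-loop denominator is s(s+11) + 3.42·7.8 = s² + 11s + 26.68.
So ω_n² = 26.68 ⇒ ω_n = 5.165 rad/s, and ζ = 11/(2ω_n) = 1.06.

ω_n = 5.16 rad/s, ζ = 1.06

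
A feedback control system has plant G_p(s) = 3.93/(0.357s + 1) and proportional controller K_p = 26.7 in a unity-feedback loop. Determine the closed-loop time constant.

τ = 0.00337 s

Closed loop: T(s) = K_p·G_p/(1+K_p·G_p) = 104.9/(0.357s + 1 + 104.9), with pole at s = −(1 + 104.9)/0.357 = −296.7.
Closed-loop time constant τ = 1/296.7 = 0.00337 s.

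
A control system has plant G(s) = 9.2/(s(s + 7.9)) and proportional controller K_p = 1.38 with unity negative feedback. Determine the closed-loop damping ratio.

ζ = 1.11

1 + K_p·G(s) = 0 gives s² + 7.9s + 12.7 = 0.
Matching s² + 2ζω_n s + ω_n²: ω_n = √12.7 = 3.563 rad/s and 2ζω_n = 7.9, so ζ = 7.9/(2·3.563) = 1.11.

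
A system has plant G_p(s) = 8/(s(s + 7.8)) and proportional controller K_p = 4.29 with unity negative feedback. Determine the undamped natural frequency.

The closed-loop denominator is s(s+7.8) + 4.29·8 = s² + 7.8s + 34.32.
Matching s² + 2ζω_n s + ω_n²: ω_n = √34.32 = 5.858 rad/s and 2ζω_n = 7.8, so ζ = 7.8/(2·5.858) = 0.666.

ω_n = 5.86 rad/s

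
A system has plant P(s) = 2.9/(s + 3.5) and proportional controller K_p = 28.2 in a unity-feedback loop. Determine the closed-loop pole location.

Closed-loop transfer function: T(s) = K_p·P(s)/(1 + K_p·P(s)) = 81.78/(s + 3.5 + 81.78) = 81.78/(s + 85.28).
The closed-loop pole is at s = −85.28.

s = -85.28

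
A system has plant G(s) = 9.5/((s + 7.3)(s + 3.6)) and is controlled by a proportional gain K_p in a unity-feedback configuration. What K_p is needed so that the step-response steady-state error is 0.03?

K_p = 89.4

Steady-state error for a unit step on this type-0 loop is 1/(1 + K_p·G(0)).
G(0) = 0.3615. Require 1/(1 + K_p·0.3615) = 0.03, so 1 + 0.3615·K_p = 33.33.
K_p = (33.33 − 1)/0.3615 = 89.4.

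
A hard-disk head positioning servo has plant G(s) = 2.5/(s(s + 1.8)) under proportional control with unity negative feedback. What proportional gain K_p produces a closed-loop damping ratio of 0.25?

Closed-loop characteristic equation: s² + 1.8s + K_p·2.5 = 0.
So ω_n = √(2.5K_p) and 2ζω_n = 1.8, giving ζ = 1.8/(2√(2.5K_p)).
Setting ζ = 0.25: √(2.5K_p) = 1.8/(2·0.25) = 3.6, so K_p = 12.96/2.5 = 5.18.

K_p = 5.18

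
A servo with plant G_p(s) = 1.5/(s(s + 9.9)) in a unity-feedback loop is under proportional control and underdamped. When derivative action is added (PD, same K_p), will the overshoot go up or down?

decrease

The derivative term adds K·K_d to the s-coefficient of the characteristic equation, raising 2ζω_n while ω_n is unchanged; ζ increases, so overshoot decreases.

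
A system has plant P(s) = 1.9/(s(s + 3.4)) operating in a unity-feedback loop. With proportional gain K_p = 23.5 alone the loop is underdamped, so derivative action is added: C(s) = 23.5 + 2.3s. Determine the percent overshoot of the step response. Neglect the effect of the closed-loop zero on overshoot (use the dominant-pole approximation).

Forward path: (23.5 + 2.3s)·1.9/(s(s+3.4)). The closed-loop characteristic equation is s² + (3.4 + 1.9·2.3)s + 1.9·23.5 = 0.
That is s² + 7.77s + 44.65 = 0, so ω_n = 6.682 rad/s and ζ = 7.77/(2·6.682) = 0.5814.
%OS = 100·exp(−πζ/√(1−ζ²)) = 10.6%.

10.6%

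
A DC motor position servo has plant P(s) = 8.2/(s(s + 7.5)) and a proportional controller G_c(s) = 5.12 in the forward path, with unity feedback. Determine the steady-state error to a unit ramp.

0.179

The loop has one pole at the origin (type 1). Velocity error constant K_v = lim_{s→0} s·G_c(s)P(s) = 5.12·8.2/7.5 = 5.598.
Steady-state error to a unit ramp: e_ss = 1/K_v = 0.179.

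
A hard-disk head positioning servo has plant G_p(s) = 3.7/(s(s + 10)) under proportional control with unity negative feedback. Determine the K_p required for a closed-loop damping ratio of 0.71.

Closed-loop characteristic equation: s² + 10s + K_p·3.7 = 0.
So ω_n = √(3.7K_p) and 2ζω_n = 10, giving ζ = 10/(2√(3.7K_p)).
Setting ζ = 0.71: √(3.7K_p) = 10/(2·0.71) = 7.042, so K_p = 49.59/3.7 = 13.4.

K_p = 13.4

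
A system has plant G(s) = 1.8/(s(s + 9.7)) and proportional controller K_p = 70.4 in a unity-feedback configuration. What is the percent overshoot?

22.3%

The closed-loop denominator s² + 9.7s + 126.7 gives ω_n = √126.7 = 11.26 and ζ = 9.7/(2ω_n) = 0.4308.
%OS = 100·exp(−πζ/√(1−ζ²)) = 100·exp(−π·0.4308/√0.8144) = 22.3%.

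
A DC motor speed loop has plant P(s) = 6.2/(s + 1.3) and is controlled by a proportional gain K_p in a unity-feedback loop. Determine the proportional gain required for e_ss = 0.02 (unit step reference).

K_p = 10.3

For a type-0 loop with proportional control, e_ss = 1/(1 + K_p·P(0)).
P(0) = 4.769. Require 1/(1 + K_p·4.769) = 0.02, so 1 + 4.769·K_p = 50.
K_p = (50 − 1)/4.769 = 10.3.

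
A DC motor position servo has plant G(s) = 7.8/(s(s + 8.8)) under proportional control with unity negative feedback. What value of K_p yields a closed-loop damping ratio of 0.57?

Closed-loop characteristic equation: s² + 8.8s + K_p·7.8 = 0.
So ω_n = √(7.8K_p) and 2ζω_n = 8.8, giving ζ = 8.8/(2√(7.8K_p)).
Setting ζ = 0.57: √(7.8K_p) = 8.8/(2·0.57) = 7.719, so K_p = 59.59/7.8 = 7.64.

K_p = 7.64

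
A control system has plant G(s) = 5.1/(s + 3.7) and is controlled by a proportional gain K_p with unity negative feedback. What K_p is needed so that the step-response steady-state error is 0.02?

K_p = 35.5

For a type-0 loop with proportional control, e_ss = 1/(1 + K_p·G(0)).
G(0) = 1.378. Require 1/(1 + K_p·1.378) = 0.02, so 1 + 1.378·K_p = 50.
K_p = (50 − 1)/1.378 = 35.5.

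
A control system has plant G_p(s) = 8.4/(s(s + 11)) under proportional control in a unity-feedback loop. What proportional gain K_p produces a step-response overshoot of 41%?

From %OS = 100·exp(−πζ/√(1−ζ²)) = 41%, ζ = −ln(0.41)/√(π²+ln²(0.41)) = 0.273.
Characteristic equation s² + 11s + 8.4K_p = 0 gives ζ = 11/(2√(8.4K_p)).
Setting ζ = 0.273: √(8.4K_p) = 11/(2·0.273) = 20.14, so K_p = 405.8/8.4 = 48.3.

K_p = 48.3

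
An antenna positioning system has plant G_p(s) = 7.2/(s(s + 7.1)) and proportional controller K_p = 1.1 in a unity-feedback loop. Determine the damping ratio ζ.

ζ = 1.26

With unity feedback the closed-loop characteristic equation is s² + 7.1s + 1.1·7.2 = s² + 7.1s + 7.92 = 0.
So ω_n² = 7.92 ⇒ ω_n = 2.814 rad/s, and ζ = 7.1/(2ω_n) = 1.26.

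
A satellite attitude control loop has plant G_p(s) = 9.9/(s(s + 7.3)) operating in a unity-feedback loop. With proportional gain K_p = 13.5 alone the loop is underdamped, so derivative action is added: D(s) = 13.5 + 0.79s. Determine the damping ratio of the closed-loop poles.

ζ = 0.654

Forward path: (13.5 + 0.79s)·9.9/(s(s+7.3)). The closed-loop characteristic equation is s² + (7.3 + 9.9·0.79)s + 9.9·13.5 = 0.
That is s² + 15.12s + 133.7 = 0, so ω_n = 11.56 rad/s and ζ = 15.12/(2·11.56) = 0.654.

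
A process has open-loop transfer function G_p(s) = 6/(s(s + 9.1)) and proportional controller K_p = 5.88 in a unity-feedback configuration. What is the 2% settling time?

The closed-loop denominator s² + 9.1s + 35.28 gives ω_n = √35.28 = 5.94 and ζ = 9.1/(2ω_n) = 0.766.
2% settling time T_s ≈ 4/(ζω_n) = 4/4.55 = 0.879 s.

T_s ≈ 0.879 s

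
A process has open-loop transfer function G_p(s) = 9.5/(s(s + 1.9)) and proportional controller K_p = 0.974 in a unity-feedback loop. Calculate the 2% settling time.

T_s ≈ 4.21 s

The closed-loop denominator s² + 1.9s + 9.253 gives ω_n = √9.253 = 3.042 and ζ = 1.9/(2ω_n) = 0.3123.
2% settling time T_s ≈ 4/(ζω_n) = 4/0.95 = 4.21 s.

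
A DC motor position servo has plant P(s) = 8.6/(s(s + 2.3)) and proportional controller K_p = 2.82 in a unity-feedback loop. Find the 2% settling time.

From 1 + K_pP(s) = 0: s² + 2.3s + 24.25 = 0 ⇒ ω_n = 4.925, ζ = 0.2335.
2% settling time T_s ≈ 4/(ζω_n) = 4/1.15 = 3.48 s.

T_s ≈ 3.48 s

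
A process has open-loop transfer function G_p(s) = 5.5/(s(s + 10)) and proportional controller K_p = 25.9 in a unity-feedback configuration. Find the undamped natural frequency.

The closed-loop denominator is s(s+10) + 25.9·5.5 = s² + 10s + 142.4.
So ω_n² = 142.4 ⇒ ω_n = 11.94 rad/s, and ζ = 10/(2ω_n) = 0.419.

ω_n = 11.9 rad/s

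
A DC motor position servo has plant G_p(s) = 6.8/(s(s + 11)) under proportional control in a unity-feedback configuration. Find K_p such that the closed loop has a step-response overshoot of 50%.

K_p = 95.8

From %OS = 100·exp(−πζ/√(1−ζ²)) = 50%, ζ = −ln(0.5)/√(π²+ln²(0.5)) = 0.2155.
Characteristic equation s² + 11s + 6.8K_p = 0 gives ζ = 11/(2√(6.8K_p)).
Setting ζ = 0.2155: √(6.8K_p) = 11/(2·0.2155) = 25.53, so K_p = 651.7/6.8 = 95.8.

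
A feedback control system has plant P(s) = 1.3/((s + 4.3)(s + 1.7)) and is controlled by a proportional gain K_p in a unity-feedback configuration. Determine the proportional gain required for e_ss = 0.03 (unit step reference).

K_p = 182

For a type-0 loop with proportional control, e_ss = 1/(1 + K_p·P(0)).
P(0) = 0.1778. Require 1/(1 + K_p·0.1778) = 0.03, so 1 + 0.1778·K_p = 33.33.
K_p = (33.33 − 1)/0.1778 = 182.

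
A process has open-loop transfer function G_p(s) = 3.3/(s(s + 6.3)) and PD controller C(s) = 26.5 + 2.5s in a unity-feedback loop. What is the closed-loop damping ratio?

Forward path: (26.5 + 2.5s)·3.3/(s(s+6.3)). The closed-loop characteristic equation is s² + (6.3 + 3.3·2.5)s + 3.3·26.5 = 0.
That is s² + 14.55s + 87.45 = 0, so ω_n = 9.351 rad/s and ζ = 14.55/(2·9.351) = 0.778.

ζ = 0.778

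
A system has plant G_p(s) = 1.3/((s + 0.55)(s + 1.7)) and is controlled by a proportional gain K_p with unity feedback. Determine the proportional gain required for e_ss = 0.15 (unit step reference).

K_p = 4.08

Steady-state error for a unit step on this type-0 loop is 1/(1 + K_p·G_p(0)).
G_p(0) = 1.39. Require 1/(1 + K_p·1.39) = 0.15, so 1 + 1.39·K_p = 6.667.
K_p = (6.667 − 1)/1.39 = 4.08.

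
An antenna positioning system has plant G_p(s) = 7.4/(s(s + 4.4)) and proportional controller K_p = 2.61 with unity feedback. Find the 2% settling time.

T_s ≈ 1.82 s

From 1 + K_pG_p(s) = 0: s² + 4.4s + 19.31 = 0 ⇒ ω_n = 4.395, ζ = 0.5006.
2% settling time T_s ≈ 4/(ζω_n) = 4/2.2 = 1.82 s.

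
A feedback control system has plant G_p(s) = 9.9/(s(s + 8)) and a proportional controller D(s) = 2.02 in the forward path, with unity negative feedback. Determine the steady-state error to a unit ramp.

The loop has one pole at the origin (type 1). Velocity error constant K_v = lim_{s→0} s·D(s)G_p(s) = 2.02·9.9/8 = 2.5.
Steady-state error to a unit ramp: e_ss = 1/K_v = 0.4.

0.4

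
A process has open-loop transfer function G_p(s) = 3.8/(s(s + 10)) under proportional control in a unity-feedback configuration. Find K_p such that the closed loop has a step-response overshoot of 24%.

From %OS = 100·exp(−πζ/√(1−ζ²)) = 24%, ζ = −ln(0.24)/√(π²+ln²(0.24)) = 0.4136.
Characteristic equation s² + 10s + 3.8K_p = 0 gives ζ = 10/(2√(3.8K_p)).
Setting ζ = 0.4136: √(3.8K_p) = 10/(2·0.4136) = 12.09, so K_p = 146.1/3.8 = 38.5.

K_p = 38.5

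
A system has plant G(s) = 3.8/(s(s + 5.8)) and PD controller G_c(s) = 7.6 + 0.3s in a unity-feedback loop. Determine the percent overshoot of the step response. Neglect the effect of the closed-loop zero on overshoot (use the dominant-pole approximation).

7.02%

Forward path: (7.6 + 0.3s)·3.8/(s(s+5.8)). The closed-loop characteristic equation is s² + (5.8 + 3.8·0.3)s + 3.8·7.6 = 0.
That is s² + 6.94s + 28.88 = 0, so ω_n = 5.374 rad/s and ζ = 6.94/(2·5.374) = 0.6457.
%OS = 100·exp(−πζ/√(1−ζ²)) = 7.02%.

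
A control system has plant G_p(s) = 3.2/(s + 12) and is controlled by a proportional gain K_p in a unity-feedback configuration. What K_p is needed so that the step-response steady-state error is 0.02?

K_p = 184

The loop is type 0, so e_ss(step) = 1/(1 + K_pos) with K_pos = K_p·G_p(0).
G_p(0) = 0.2667. Require 1/(1 + K_p·0.2667) = 0.02, so 1 + 0.2667·K_p = 50.
K_p = (50 − 1)/0.2667 = 184.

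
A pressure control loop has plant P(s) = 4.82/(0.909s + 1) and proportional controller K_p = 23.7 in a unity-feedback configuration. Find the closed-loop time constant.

Closed loop: T(s) = K_p·P/(1+K_p·P) = 114.2/(0.909s + 1 + 114.2), with pole at s = −(1 + 114.2)/0.909 = −126.8.
Closed-loop time constant τ = 1/126.8 = 0.00789 s.

τ = 0.00789 s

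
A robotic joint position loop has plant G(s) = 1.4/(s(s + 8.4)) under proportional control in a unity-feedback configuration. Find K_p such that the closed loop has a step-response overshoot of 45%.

From %OS = 100·exp(−πζ/√(1−ζ²)) = 45%, ζ = −ln(0.45)/√(π²+ln²(0.45)) = 0.2463.
Characteristic equation s² + 8.4s + 1.4K_p = 0 gives ζ = 8.4/(2√(1.4K_p)).
Setting ζ = 0.2463: √(1.4K_p) = 8.4/(2·0.2463) = 17.05, so K_p = 290.7/1.4 = 208.

K_p = 208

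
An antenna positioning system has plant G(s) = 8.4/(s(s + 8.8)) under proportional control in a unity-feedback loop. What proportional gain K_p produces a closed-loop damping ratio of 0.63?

K_p = 5.81

Closed-loop characteristic equation: s² + 8.8s + K_p·8.4 = 0.
So ω_n = √(8.4K_p) and 2ζω_n = 8.8, giving ζ = 8.8/(2√(8.4K_p)).
Setting ζ = 0.63: √(8.4K_p) = 8.8/(2·0.63) = 6.984, so K_p = 48.78/8.4 = 5.81.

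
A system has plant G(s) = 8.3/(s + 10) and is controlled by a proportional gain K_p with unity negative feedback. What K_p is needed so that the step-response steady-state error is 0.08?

For a type-0 loop with proportional control, e_ss = 1/(1 + K_p·G(0)).
G(0) = 0.83. Require 1/(1 + K_p·0.83) = 0.08, so 1 + 0.83·K_p = 12.5.
K_p = (12.5 − 1)/0.83 = 13.9.

K_p = 13.9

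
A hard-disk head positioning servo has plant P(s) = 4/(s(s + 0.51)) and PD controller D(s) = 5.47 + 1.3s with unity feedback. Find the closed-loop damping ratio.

ζ = 0.61

Forward path: (5.47 + 1.3s)·4/(s(s+0.51)). The closed-loop characteristic equation is s² + (0.51 + 4·1.3)s + 4·5.47 = 0.
That is s² + 5.71s + 21.88 = 0, so ω_n = 4.678 rad/s and ζ = 5.71/(2·4.678) = 0.6104.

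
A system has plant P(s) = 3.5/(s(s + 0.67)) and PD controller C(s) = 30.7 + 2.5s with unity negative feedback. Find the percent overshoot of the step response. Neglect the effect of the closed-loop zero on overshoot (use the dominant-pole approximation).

Forward path: (30.7 + 2.5s)·3.5/(s(s+0.67)). The closed-loop characteristic equation is s² + (0.67 + 3.5·2.5)s + 3.5·30.7 = 0.
That is s² + 9.42s + 107.5 = 0, so ω_n = 10.37 rad/s and ζ = 9.42/(2·10.37) = 0.4544.
%OS = 100·exp(−πζ/√(1−ζ²)) = 20.1%.

20.1%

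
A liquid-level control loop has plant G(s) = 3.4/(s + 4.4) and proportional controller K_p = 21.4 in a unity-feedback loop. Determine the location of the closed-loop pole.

s = -77.16

Closed-loop transfer function: T(s) = K_p·G(s)/(1 + K_p·G(s)) = 72.76/(s + 4.4 + 72.76) = 72.76/(s + 77.16).
The closed-loop pole is at s = −77.16.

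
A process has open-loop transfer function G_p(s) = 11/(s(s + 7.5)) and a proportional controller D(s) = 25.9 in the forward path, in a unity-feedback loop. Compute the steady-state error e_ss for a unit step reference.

The open loop D(s)G_p(s) has a pole at the origin (type 1), so the static position error constant is infinite and e_ss = 1/(1+∞) = 0.

0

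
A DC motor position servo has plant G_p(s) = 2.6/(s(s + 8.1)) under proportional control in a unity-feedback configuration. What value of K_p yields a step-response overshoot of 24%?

K_p = 36.9

From %OS = 100·exp(−πζ/√(1−ζ²)) = 24%, ζ = −ln(0.24)/√(π²+ln²(0.24)) = 0.4136.
Characteristic equation s² + 8.1s + 2.6K_p = 0 gives ζ = 8.1/(2√(2.6K_p)).
Setting ζ = 0.4136: √(2.6K_p) = 8.1/(2·0.4136) = 9.792, so K_p = 95.89/2.6 = 36.9.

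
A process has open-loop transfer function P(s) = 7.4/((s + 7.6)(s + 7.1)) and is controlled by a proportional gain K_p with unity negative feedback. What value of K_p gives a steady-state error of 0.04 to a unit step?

K_p = 175

For a type-0 loop with proportional control, e_ss = 1/(1 + K_p·P(0)).
P(0) = 0.1371. Require 1/(1 + K_p·0.1371) = 0.04, so 1 + 0.1371·K_p = 25.
K_p = (25 − 1)/0.1371 = 175.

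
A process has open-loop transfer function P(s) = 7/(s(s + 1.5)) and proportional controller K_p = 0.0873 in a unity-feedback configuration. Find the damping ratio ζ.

ζ = 0.959

The closed-loop denominator is s(s+1.5) + 0.0873·7 = s² + 1.5s + 0.6111.
Matching s² + 2ζω_n s + ω_n²: ω_n = √0.6111 = 0.7817 rad/s and 2ζω_n = 1.5, so ζ = 1.5/(2·0.7817) = 0.959.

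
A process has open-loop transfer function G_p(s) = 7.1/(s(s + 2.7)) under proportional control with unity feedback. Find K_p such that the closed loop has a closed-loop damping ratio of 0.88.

K_p = 0.331

Closed-loop characteristic equation: s² + 2.7s + K_p·7.1 = 0.
So ω_n = √(7.1K_p) and 2ζω_n = 2.7, giving ζ = 2.7/(2√(7.1K_p)).
Setting ζ = 0.88: √(7.1K_p) = 2.7/(2·0.88) = 1.534, so K_p = 2.353/7.1 = 0.331.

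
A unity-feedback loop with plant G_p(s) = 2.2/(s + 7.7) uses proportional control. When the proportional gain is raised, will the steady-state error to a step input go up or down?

The position error constant K_pos = K_p·G_p(0) grows with K_p, and e_ss = 1/(1+K_pos) falls.

decrease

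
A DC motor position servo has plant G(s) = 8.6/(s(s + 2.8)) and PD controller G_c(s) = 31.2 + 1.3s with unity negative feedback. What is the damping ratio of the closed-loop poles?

ζ = 0.427

Forward path: (31.2 + 1.3s)·8.6/(s(s+2.8)). The closed-loop characteristic equation is s² + (2.8 + 8.6·1.3)s + 8.6·31.2 = 0.
That is s² + 13.98s + 268.3 = 0, so ω_n = 16.38 rad/s and ζ = 13.98/(2·16.38) = 0.4267.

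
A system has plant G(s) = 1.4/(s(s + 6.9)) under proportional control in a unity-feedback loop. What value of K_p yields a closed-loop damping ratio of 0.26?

K_p = 126

Closed-loop characteristic equation: s² + 6.9s + K_p·1.4 = 0.
So ω_n = √(1.4K_p) and 2ζω_n = 6.9, giving ζ = 6.9/(2√(1.4K_p)).
Setting ζ = 0.26: √(1.4K_p) = 6.9/(2·0.26) = 13.27, so K_p = 176.1/1.4 = 126.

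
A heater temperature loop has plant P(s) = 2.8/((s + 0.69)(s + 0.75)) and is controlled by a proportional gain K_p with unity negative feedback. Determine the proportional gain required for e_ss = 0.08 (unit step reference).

Steady-state error for a unit step on this type-0 loop is 1/(1 + K_p·P(0)).
P(0) = 5.411. Require 1/(1 + K_p·5.411) = 0.08, so 1 + 5.411·K_p = 12.5.
K_p = (12.5 − 1)/5.411 = 2.13.

K_p = 2.13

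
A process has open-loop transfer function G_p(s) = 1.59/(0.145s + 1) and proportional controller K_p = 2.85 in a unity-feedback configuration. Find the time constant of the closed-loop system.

τ = 0.0262 s

Closed loop: T(s) = K_p·G_p/(1+K_p·G_p) = 4.532/(0.145s + 1 + 4.532), with pole at s = −(1 + 4.532)/0.145 = −38.15.
Closed-loop time constant τ = 1/38.15 = 0.0262 s.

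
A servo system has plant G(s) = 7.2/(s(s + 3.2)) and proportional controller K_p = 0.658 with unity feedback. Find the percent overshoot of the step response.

3.32%

Closed-loop characteristic equation: s² + 3.2s + 4.738 = 0, so ω_n = 2.177 rad/s and ζ = 3.2/(2·2.177) = 0.7351.
%OS = 100·exp(−πζ/√(1−ζ²)) = 100·exp(−π·0.7351/√0.4596) = 3.32%.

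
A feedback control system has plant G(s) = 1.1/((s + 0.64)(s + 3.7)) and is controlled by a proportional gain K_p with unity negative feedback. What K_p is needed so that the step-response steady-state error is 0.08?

The loop is type 0, so e_ss(step) = 1/(1 + K_pos) with K_pos = K_p·G(0).
G(0) = 0.4645. Require 1/(1 + K_p·0.4645) = 0.08, so 1 + 0.4645·K_p = 12.5.
K_p = (12.5 − 1)/0.4645 = 24.8.

K_p = 24.8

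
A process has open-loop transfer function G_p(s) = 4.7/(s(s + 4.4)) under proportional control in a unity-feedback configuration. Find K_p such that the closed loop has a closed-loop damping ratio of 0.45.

K_p = 5.09

Closed-loop characteristic equation: s² + 4.4s + K_p·4.7 = 0.
So ω_n = √(4.7K_p) and 2ζω_n = 4.4, giving ζ = 4.4/(2√(4.7K_p)).
Setting ζ = 0.45: √(4.7K_p) = 4.4/(2·0.45) = 4.889, so K_p = 23.9/4.7 = 5.09.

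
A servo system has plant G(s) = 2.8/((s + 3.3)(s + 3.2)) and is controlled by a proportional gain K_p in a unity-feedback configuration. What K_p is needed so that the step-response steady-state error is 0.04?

Steady-state error for a unit step on this type-0 loop is 1/(1 + K_p·G(0)).
G(0) = 0.2652. Require 1/(1 + K_p·0.2652) = 0.04, so 1 + 0.2652·K_p = 25.
K_p = (25 − 1)/0.2652 = 90.5.

K_p = 90.5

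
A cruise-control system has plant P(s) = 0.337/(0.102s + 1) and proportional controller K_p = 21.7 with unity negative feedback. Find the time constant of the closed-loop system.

Closed loop: T(s) = K_p·P/(1+K_p·P) = 7.313/(0.102s + 1 + 7.313), with pole at s = −(1 + 7.313)/0.102 = −81.5.
Closed-loop time constant τ = 1/81.5 = 0.0123 s.

τ = 0.0123 s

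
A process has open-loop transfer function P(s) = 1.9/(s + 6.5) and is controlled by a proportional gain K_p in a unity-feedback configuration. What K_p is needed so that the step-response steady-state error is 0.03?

K_p = 111

The loop is type 0, so e_ss(step) = 1/(1 + K_pos) with K_pos = K_p·P(0).
P(0) = 0.2923. Require 1/(1 + K_p·0.2923) = 0.03, so 1 + 0.2923·K_p = 33.33.
K_p = (33.33 − 1)/0.2923 = 111.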